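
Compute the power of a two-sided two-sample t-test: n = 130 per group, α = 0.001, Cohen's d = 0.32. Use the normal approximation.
Power ≈ 0.24

Power calculation (two-sample t-test, normal approximation):
z_β = d · √(n/2) - z_{α/2}
z_β = 0.32 · √(130/2) - 3.291
z_β = 0.32 · 8.062 - 3.291
z_β = -0.711

Power = Φ(z_β) = Φ(-0.711) ≈ 0.239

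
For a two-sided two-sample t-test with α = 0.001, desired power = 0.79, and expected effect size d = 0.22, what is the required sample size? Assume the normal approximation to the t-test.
n = 694 per group

Sample size formula (two-sample t-test, normal approximation):
n = 2 · ((z_{α/2} + z_β) / d)²

z_{α/2} = 3.291 (for α = 0.001, two-sided)
z_β = 0.806 (for power = 0.79)
d = 0.22

n = 2 · ((3.291 + 0.806) / 0.22)²
n = 2 · (18.623)²
n ≈ 693.63
Round up to the next whole number: n = 694 per group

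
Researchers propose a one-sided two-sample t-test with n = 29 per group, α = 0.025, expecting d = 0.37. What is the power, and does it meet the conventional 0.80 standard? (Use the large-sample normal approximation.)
Power ≈ 0.29; the study is underpowered (power < 0.80)

Power calculation (two-sample t-test, normal approximation):
z_β = d · √(n/2) - z_α
z_β = 0.37 · √(29/2) - 1.960
z_β = 0.37 · 3.808 - 1.960
z_β = -0.551

Power = Φ(z_β) = Φ(-0.551) ≈ 0.291

Effect size d = 0.37 is small by Cohen's convention (0.2/0.5/0.8).

Threshold: power ≥ 0.80 is conventionally adequate.
Power ≈ 0.29 → the study is underpowered (power < 0.80).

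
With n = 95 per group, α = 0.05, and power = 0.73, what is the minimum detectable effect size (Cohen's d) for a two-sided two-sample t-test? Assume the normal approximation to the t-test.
d ≈ 0.37

Minimum detectable effect (two-sample t-test, normal approximation):
d = (z_{α/2} + z_β) / √(n/2)
d = (1.960 + 0.613) / √(95/2)
d = 2.573 / 6.892
d ≈ 0.37

By Cohen's convention (0.2 small / 0.5 medium / 0.8 large): small effect.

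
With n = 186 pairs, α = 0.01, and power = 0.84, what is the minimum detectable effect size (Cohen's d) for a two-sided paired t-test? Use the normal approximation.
d ≈ 0.26

Minimum detectable effect (paired t-test, normal approximation):
d = (z_{α/2} + z_β) / √n
d = (2.576 + 0.994) / √186
d = 3.570 / 13.638
d ≈ 0.26

By Cohen's convention (0.2 small / 0.5 medium / 0.8 large): small effect.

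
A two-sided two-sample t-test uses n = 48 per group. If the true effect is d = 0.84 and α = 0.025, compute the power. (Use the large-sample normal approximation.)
Power ≈ 0.97

Power calculation (two-sample t-test, normal approximation):
z_β = d · √(n/2) - z_{α/2}
z_β = 0.84 · √(48/2) - 2.241
z_β = 0.84 · 4.899 - 2.241
z_β = 1.874

Power = Φ(z_β) = Φ(1.874) ≈ 0.970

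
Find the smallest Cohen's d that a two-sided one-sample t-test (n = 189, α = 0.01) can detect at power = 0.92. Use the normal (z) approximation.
d ≈ 0.29

Minimum detectable effect (one-sample t-test, normal approximation):
d = (z_{α/2} + z_β) / √n
d = (2.576 + 1.405) / √189
d = 3.981 / 13.748
d ≈ 0.29

By Cohen's convention (0.2 small / 0.5 medium / 0.8 large): small effect.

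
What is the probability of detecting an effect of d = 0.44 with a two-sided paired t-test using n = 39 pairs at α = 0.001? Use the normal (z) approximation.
Power ≈ 0.29

Power calculation (paired t-test, normal approximation):
z_β = d · √n - z_{α/2}
z_β = 0.44 · √39 - 3.291
z_β = 0.44 · 6.245 - 3.291
z_β = -0.543

Power = Φ(z_β) = Φ(-0.543) ≈ 0.294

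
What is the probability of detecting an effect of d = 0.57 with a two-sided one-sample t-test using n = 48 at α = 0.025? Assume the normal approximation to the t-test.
Power ≈ 0.96

Power calculation (one-sample t-test, normal approximation):
z_β = d · √n - z_{α/2}
z_β = 0.57 · √48 - 2.241
z_β = 0.57 · 6.928 - 2.241
z_β = 1.708

Power = Φ(z_β) = Φ(1.708) ≈ 0.956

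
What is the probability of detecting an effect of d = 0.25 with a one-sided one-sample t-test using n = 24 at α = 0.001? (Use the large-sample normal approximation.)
Power ≈ 0.03

Power calculation (one-sample t-test, normal approximation):
z_β = d · √n - z_α
z_β = 0.25 · √24 - 3.090
z_β = 0.25 · 4.899 - 3.090
z_β = -1.865

Power = Φ(z_β) = Φ(-1.865) ≈ 0.031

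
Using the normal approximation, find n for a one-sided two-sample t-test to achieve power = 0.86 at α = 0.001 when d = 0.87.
n = 46 per group

Sample size formula (two-sample t-test, normal approximation):
n = 2 · ((z_α + z_β) / d)²

z_α = 3.090 (for α = 0.001, one-sided)
z_β = 1.080 (for power = 0.86)
d = 0.87

n = 2 · ((3.090 + 1.080) / 0.87)²
n = 2 · (4.793)²
n ≈ 45.95
Round up to the next whole number: n = 46 per group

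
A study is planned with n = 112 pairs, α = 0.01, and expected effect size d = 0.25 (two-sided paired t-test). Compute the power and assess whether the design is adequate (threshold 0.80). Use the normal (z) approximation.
Power ≈ 0.53; the study is underpowered (power < 0.80)

Power calculation (paired t-test, normal approximation):
z_β = d · √n - z_{α/2}
z_β = 0.25 · √112 - 2.576
z_β = 0.25 · 10.583 - 2.576
z_β = 0.070

Power = Φ(z_β) = Φ(0.070) ≈ 0.528

Effect size d = 0.25 is small by Cohen's convention (0.2/0.5/0.8).

Threshold: power ≥ 0.80 is conventionally adequate.
Power ≈ 0.53 → the study is underpowered (power < 0.80).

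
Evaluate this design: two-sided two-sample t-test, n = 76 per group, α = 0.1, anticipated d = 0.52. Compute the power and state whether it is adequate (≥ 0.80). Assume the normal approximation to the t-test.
Power ≈ 0.94; the study is adequately powered (power ≥ 0.80)

Power calculation (two-sample t-test, normal approximation):
z_β = d · √(n/2) - z_{α/2}
z_β = 0.52 · √(76/2) - 1.645
z_β = 0.52 · 6.164 - 1.645
z_β = 1.561

Power = Φ(z_β) = Φ(1.561) ≈ 0.941

Effect size d = 0.52 is medium by Cohen's convention (0.2/0.5/0.8).

Threshold: power ≥ 0.80 is conventionally adequate.
Power ≈ 0.94 → the study is adequately powered (power ≥ 0.80).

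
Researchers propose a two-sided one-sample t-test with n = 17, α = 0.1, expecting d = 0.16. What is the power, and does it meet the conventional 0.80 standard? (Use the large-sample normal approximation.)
Power ≈ 0.16; the study is underpowered (power < 0.80)

Power calculation (one-sample t-test, normal approximation):
z_β = d · √n - z_{α/2}
z_β = 0.16 · √17 - 1.645
z_β = 0.16 · 4.123 - 1.645
z_β = -0.985

Power = Φ(z_β) = Φ(-0.985) ≈ 0.162

Effect size d = 0.16 is very small by Cohen's convention (0.2/0.5/0.8).

Threshold: power ≥ 0.80 is conventionally adequate.
Power ≈ 0.16 → the study is underpowered (power < 0.80).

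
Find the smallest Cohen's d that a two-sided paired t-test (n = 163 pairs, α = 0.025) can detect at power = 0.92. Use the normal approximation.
d ≈ 0.29

Minimum detectable effect (paired t-test, normal approximation):
d = (z_{α/2} + z_β) / √n
d = (2.241 + 1.405) / √163
d = 3.646 / 12.767
d ≈ 0.29

By Cohen's convention (0.2 small / 0.5 medium / 0.8 large): small effect.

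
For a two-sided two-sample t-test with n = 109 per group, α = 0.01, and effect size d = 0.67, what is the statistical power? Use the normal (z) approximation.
Power ≈ 0.99

Power calculation (two-sample t-test, normal approximation):
z_β = d · √(n/2) - z_{α/2}
z_β = 0.67 · √(109/2) - 2.576
z_β = 0.67 · 7.382 - 2.576
z_β = 2.370

Power = Φ(z_β) = Φ(2.370) ≈ 0.991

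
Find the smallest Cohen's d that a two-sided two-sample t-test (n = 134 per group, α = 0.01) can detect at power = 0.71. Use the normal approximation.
d ≈ 0.38

Minimum detectable effect (two-sample t-test, normal approximation):
d = (z_{α/2} + z_β) / √(n/2)
d = (2.576 + 0.553) / √(134/2)
d = 3.129 / 8.185
d ≈ 0.38

By Cohen's convention (0.2 small / 0.5 medium / 0.8 large): small effect.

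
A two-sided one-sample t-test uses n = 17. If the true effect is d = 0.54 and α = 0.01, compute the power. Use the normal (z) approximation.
Power ≈ 0.36

Power calculation (one-sample t-test, normal approximation):
z_β = d · √n - z_{α/2}
z_β = 0.54 · √17 - 2.576
z_β = 0.54 · 4.123 - 2.576
z_β = -0.349

Power = Φ(z_β) = Φ(-0.349) ≈ 0.363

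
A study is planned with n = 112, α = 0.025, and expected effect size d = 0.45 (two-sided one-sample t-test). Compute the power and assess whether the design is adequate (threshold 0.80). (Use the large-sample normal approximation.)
Power ≈ 0.99; the study is adequately powered (power ≥ 0.80)

Power calculation (one-sample t-test, normal approximation):
z_β = d · √n - z_{α/2}
z_β = 0.45 · √112 - 2.241
z_β = 0.45 · 10.583 - 2.241
z_β = 2.521

Power = Φ(z_β) = Φ(2.521) ≈ 0.994

Effect size d = 0.45 is small by Cohen's convention (0.2/0.5/0.8).

Threshold: power ≥ 0.80 is conventionally adequate.
Power ≈ 0.99 → the study is adequately powered (power ≥ 0.80).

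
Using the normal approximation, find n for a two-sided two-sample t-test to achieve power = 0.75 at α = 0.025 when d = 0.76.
n = 30 per group

Sample size formula (two-sample t-test, normal approximation):
n = 2 · ((z_{α/2} + z_β) / d)²

z_{α/2} = 2.241 (for α = 0.025, two-sided)
z_β = 0.674 (for power = 0.75)
d = 0.76

n = 2 · ((2.241 + 0.674) / 0.76)²
n = 2 · (3.836)²
n ≈ 29.43
Round up to the next whole number: n = 30 per group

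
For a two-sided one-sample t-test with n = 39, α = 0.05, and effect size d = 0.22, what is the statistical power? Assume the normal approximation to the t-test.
Power ≈ 0.28

Power calculation (one-sample t-test, normal approximation):
z_β = d · √n - z_{α/2}
z_β = 0.22 · √39 - 1.960
z_β = 0.22 · 6.245 - 1.960
z_β = -0.586

Power = Φ(z_β) = Φ(-0.586) ≈ 0.279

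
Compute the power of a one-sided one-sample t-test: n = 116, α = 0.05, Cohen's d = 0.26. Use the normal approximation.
Power ≈ 0.88

Power calculation (one-sample t-test, normal approximation):
z_β = d · √n - z_α
z_β = 0.26 · √116 - 1.645
z_β = 0.26 · 10.770 - 1.645
z_β = 1.155

Power = Φ(z_β) = Φ(1.155) ≈ 0.876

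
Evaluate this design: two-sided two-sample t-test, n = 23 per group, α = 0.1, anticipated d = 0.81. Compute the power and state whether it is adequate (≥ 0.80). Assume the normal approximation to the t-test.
Power ≈ 0.86; the study is adequately powered (power ≥ 0.80)

Power calculation (two-sample t-test, normal approximation):
z_β = d · √(n/2) - z_{α/2}
z_β = 0.81 · √(23/2) - 1.645
z_β = 0.81 · 3.391 - 1.645
z_β = 1.102

Power = Φ(z_β) = Φ(1.102) ≈ 0.865

Effect size d = 0.81 is large by Cohen's convention (0.2/0.5/0.8).

Threshold: power ≥ 0.80 is conventionally adequate.
Power ≈ 0.86 → the study is adequately powered (power ≥ 0.80).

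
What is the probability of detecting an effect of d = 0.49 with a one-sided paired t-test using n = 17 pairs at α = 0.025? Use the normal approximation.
Power ≈ 0.52

Power calculation (paired t-test, normal approximation):
z_β = d · √n - z_α
z_β = 0.49 · √17 - 1.960
z_β = 0.49 · 4.123 - 1.960
z_β = 0.060

Power = Φ(z_β) = Φ(0.060) ≈ 0.524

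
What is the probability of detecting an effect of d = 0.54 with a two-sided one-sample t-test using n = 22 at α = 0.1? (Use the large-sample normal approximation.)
Power ≈ 0.81

Power calculation (one-sample t-test, normal approximation):
z_β = d · √n - z_{α/2}
z_β = 0.54 · √22 - 1.645
z_β = 0.54 · 4.690 - 1.645
z_β = 0.888

Power = Φ(z_β) = Φ(0.888) ≈ 0.813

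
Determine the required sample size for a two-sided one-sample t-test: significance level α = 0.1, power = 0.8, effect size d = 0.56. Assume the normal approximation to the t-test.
n = 20

Sample size formula (one-sample t-test, normal approximation):
n = ((z_{α/2} + z_β) / d)²

z_{α/2} = 1.645 (for α = 0.1, two-sided)
z_β = 0.842 (for power = 0.8)
d = 0.56

n = ((1.645 + 0.842) / 0.56)²
n = (4.441)²
n ≈ 19.72
Round up to the next whole number: n = 20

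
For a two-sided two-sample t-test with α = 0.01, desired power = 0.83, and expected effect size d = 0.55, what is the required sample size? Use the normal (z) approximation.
n = 83 per group

Sample size formula (two-sample t-test, normal approximation):
n = 2 · ((z_{α/2} + z_β) / d)²

z_{α/2} = 2.576 (for α = 0.01, two-sided)
z_β = 0.954 (for power = 0.83)
d = 0.55

n = 2 · ((2.576 + 0.954) / 0.55)²
n = 2 · (6.418)²
n ≈ 82.38
Round up to the next whole number: n = 83 per group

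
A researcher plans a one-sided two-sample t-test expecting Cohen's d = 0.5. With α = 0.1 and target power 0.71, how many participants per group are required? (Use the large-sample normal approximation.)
n = 27 per group

Sample size formula (two-sample t-test, normal approximation):
n = 2 · ((z_α + z_β) / d)²

z_α = 1.282 (for α = 0.1, one-sided)
z_β = 0.553 (for power = 0.71)
d = 0.5

n = 2 · ((1.282 + 0.553) / 0.5)²
n = 2 · (3.670)²
n ≈ 26.94
Round up to the next whole number: n = 27 per group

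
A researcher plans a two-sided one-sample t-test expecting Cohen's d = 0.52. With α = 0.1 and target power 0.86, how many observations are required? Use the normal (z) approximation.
n = 28

Sample size formula (one-sample t-test, normal approximation):
n = ((z_{α/2} + z_β) / d)²

z_{α/2} = 1.645 (for α = 0.1, two-sided)
z_β = 1.080 (for power = 0.86)
d = 0.52

n = ((1.645 + 1.080) / 0.52)²
n = (5.240)²
n ≈ 27.46
Round up to the next whole number: n = 28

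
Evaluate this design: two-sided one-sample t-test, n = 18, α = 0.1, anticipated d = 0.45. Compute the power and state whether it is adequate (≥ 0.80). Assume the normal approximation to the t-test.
Power ≈ 0.60; the study is underpowered (power < 0.80)

Power calculation (one-sample t-test, normal approximation):
z_β = d · √n - z_{α/2}
z_β = 0.45 · √18 - 1.645
z_β = 0.45 · 4.243 - 1.645
z_β = 0.264

Power = Φ(z_β) = Φ(0.264) ≈ 0.604

Effect size d = 0.45 is small by Cohen's convention (0.2/0.5/0.8).

Threshold: power ≥ 0.80 is conventionally adequate.
Power ≈ 0.60 → the study is underpowered (power < 0.80).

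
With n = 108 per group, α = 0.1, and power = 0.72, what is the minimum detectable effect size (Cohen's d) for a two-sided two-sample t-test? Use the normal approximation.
d ≈ 0.30

Minimum detectable effect (two-sample t-test, normal approximation):
d = (z_{α/2} + z_β) / √(n/2)
d = (1.645 + 0.583) / √(108/2)
d = 2.228 / 7.348
d ≈ 0.30

By Cohen's convention (0.2 small / 0.5 medium / 0.8 large): small effect.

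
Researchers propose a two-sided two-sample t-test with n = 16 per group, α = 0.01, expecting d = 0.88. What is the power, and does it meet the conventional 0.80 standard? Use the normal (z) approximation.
Power ≈ 0.47; the study is underpowered (power < 0.80)

Power calculation (two-sample t-test, normal approximation):
z_β = d · √(n/2) - z_{α/2}
z_β = 0.88 · √(16/2) - 2.576
z_β = 0.88 · 2.828 - 2.576
z_β = -0.087

Power = Φ(z_β) = Φ(-0.087) ≈ 0.465

Effect size d = 0.88 is large by Cohen's convention (0.2/0.5/0.8).

Threshold: power ≥ 0.80 is conventionally adequate.
Power ≈ 0.47 → the study is underpowered (power < 0.80).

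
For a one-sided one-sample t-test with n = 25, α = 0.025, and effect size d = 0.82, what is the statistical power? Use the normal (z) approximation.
Power ≈ 0.98

Power calculation (one-sample t-test, normal approximation):
z_β = d · √n - z_α
z_β = 0.82 · √25 - 1.960
z_β = 0.82 · 5.000 - 1.960
z_β = 2.140

Power = Φ(z_β) = Φ(2.140) ≈ 0.984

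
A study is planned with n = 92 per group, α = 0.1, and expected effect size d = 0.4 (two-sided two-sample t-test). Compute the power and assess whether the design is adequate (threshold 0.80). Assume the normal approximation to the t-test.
Power ≈ 0.86; the study is adequately powered (power ≥ 0.80)

Power calculation (two-sample t-test, normal approximation):
z_β = d · √(n/2) - z_{α/2}
z_β = 0.4 · √(92/2) - 1.645
z_β = 0.4 · 6.782 - 1.645
z_β = 1.068

Power = Φ(z_β) = Φ(1.068) ≈ 0.857

Effect size d = 0.4 is small by Cohen's convention (0.2/0.5/0.8).

Threshold: power ≥ 0.80 is conventionally adequate.
Power ≈ 0.86 → the study is adequately powered (power ≥ 0.80).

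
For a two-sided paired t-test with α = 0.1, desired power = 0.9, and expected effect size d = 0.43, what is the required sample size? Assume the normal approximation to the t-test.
n = 47 pairs

Sample size formula (paired t-test, normal approximation):
n = ((z_{α/2} + z_β) / d)²

z_{α/2} = 1.645 (for α = 0.1, two-sided)
z_β = 1.282 (for power = 0.9)
d = 0.43

n = ((1.645 + 1.282) / 0.43)²
n = (6.807)²
n ≈ 46.34
Round up to the next whole number: n = 47 pairs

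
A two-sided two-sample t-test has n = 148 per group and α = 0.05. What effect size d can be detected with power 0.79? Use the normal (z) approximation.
d ≈ 0.32

Minimum detectable effect (two-sample t-test, normal approximation):
d = (z_{α/2} + z_β) / √(n/2)
d = (1.960 + 0.806) / √(148/2)
d = 2.766 / 8.602
d ≈ 0.32

By Cohen's convention (0.2 small / 0.5 medium / 0.8 large): small effect.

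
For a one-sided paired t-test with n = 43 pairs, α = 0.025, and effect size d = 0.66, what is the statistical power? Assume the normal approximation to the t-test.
Power ≈ 0.99

Power calculation (paired t-test, normal approximation):
z_β = d · √n - z_α
z_β = 0.66 · √43 - 1.960
z_β = 0.66 · 6.557 - 1.960
z_β = 2.368

Power = Φ(z_β) = Φ(2.368) ≈ 0.991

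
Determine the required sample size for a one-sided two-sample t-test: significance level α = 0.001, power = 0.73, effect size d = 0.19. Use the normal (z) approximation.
n = 760 per group

Sample size formula (two-sample t-test, normal approximation):
n = 2 · ((z_α + z_β) / d)²

z_α = 3.090 (for α = 0.001, one-sided)
z_β = 0.613 (for power = 0.73)
d = 0.19

n = 2 · ((3.090 + 0.613) / 0.19)²
n = 2 · (19.489)²
n ≈ 759.64
Round up to the next whole number: n = 760 per group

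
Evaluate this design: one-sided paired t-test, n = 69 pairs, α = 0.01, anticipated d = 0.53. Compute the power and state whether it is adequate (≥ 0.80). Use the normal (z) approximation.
Power ≈ 0.98; the study is adequately powered (power ≥ 0.80)

Power calculation (paired t-test, normal approximation):
z_β = d · √n - z_α
z_β = 0.53 · √69 - 2.326
z_β = 0.53 · 8.307 - 2.326
z_β = 2.076

Power = Φ(z_β) = Φ(2.076) ≈ 0.981

Effect size d = 0.53 is medium by Cohen's convention (0.2/0.5/0.8).

Threshold: power ≥ 0.80 is conventionally adequate.
Power ≈ 0.98 → the study is adequately powered (power ≥ 0.80).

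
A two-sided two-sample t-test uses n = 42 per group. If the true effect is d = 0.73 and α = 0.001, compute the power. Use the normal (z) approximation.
Power ≈ 0.52

Power calculation (two-sample t-test, normal approximation):
z_β = d · √(n/2) - z_{α/2}
z_β = 0.73 · √(42/2) - 3.291
z_β = 0.73 · 4.583 - 3.291
z_β = 0.055

Power = Φ(z_β) = Φ(0.055) ≈ 0.522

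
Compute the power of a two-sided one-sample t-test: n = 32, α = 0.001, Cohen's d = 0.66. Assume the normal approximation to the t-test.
Power ≈ 0.67

Power calculation (one-sample t-test, normal approximation):
z_β = d · √n - z_{α/2}
z_β = 0.66 · √32 - 3.291
z_β = 0.66 · 5.657 - 3.291
z_β = 0.443

Power = Φ(z_β) = Φ(0.443) ≈ 0.671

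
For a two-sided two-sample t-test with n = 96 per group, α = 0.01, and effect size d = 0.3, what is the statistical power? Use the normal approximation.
Power ≈ 0.31

Power calculation (two-sample t-test, normal approximation):
z_β = d · √(n/2) - z_{α/2}
z_β = 0.3 · √(96/2) - 2.576
z_β = 0.3 · 6.928 - 2.576
z_β = -0.497

Power = Φ(z_β) = Φ(-0.497) ≈ 0.309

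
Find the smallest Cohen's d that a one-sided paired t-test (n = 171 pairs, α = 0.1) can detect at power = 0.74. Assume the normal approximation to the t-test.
d ≈ 0.15

Minimum detectable effect (paired t-test, normal approximation):
d = (z_α + z_β) / √n
d = (1.282 + 0.643) / √171
d = 1.925 / 13.077
d ≈ 0.15

By Cohen's convention (0.2 small / 0.5 medium / 0.8 large): very small effect.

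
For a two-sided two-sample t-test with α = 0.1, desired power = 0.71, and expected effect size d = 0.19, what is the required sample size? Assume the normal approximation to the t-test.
n = 268 per group

Sample size formula (two-sample t-test, normal approximation):
n = 2 · ((z_{α/2} + z_β) / d)²

z_{α/2} = 1.645 (for α = 0.1, two-sided)
z_β = 0.553 (for power = 0.71)
d = 0.19

n = 2 · ((1.645 + 0.553) / 0.19)²
n = 2 · (11.568)²
n ≈ 267.64
Round up to the next whole number: n = 268 per group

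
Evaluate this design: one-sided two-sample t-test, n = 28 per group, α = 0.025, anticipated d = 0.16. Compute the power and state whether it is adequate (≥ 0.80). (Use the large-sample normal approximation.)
Power ≈ 0.09; the study is underpowered (power < 0.80)

Power calculation (two-sample t-test, normal approximation):
z_β = d · √(n/2) - z_α
z_β = 0.16 · √(28/2) - 1.960
z_β = 0.16 · 3.742 - 1.960
z_β = -1.361

Power = Φ(z_β) = Φ(-1.361) ≈ 0.087

Effect size d = 0.16 is very small by Cohen's convention (0.2/0.5/0.8).

Threshold: power ≥ 0.80 is conventionally adequate.
Power ≈ 0.09 → the study is underpowered (power < 0.80).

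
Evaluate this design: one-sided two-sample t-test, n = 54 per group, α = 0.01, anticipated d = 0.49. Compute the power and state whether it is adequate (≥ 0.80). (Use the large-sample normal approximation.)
Power ≈ 0.59; the study is underpowered (power < 0.80)

Power calculation (two-sample t-test, normal approximation):
z_β = d · √(n/2) - z_α
z_β = 0.49 · √(54/2) - 2.326
z_β = 0.49 · 5.196 - 2.326
z_β = 0.220

Power = Φ(z_β) = Φ(0.220) ≈ 0.587

Effect size d = 0.49 is small by Cohen's convention (0.2/0.5/0.8).

Threshold: power ≥ 0.80 is conventionally adequate.
Power ≈ 0.59 → the study is underpowered (power < 0.80).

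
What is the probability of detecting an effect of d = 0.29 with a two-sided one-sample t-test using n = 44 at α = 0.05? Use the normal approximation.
Power ≈ 0.49

Power calculation (one-sample t-test, normal approximation):
z_β = d · √n - z_{α/2}
z_β = 0.29 · √44 - 1.960
z_β = 0.29 · 6.633 - 1.960
z_β = -0.036

Power = Φ(z_β) = Φ(-0.036) ≈ 0.486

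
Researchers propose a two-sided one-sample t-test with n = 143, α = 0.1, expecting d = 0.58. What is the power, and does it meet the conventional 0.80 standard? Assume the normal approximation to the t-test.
Power ≈ 1.00; the study is adequately powered (power ≥ 0.80)

Power calculation (one-sample t-test, normal approximation):
z_β = d · √n - z_{α/2}
z_β = 0.58 · √143 - 1.645
z_β = 0.58 · 11.958 - 1.645
z_β = 5.291

Power = Φ(z_β) = Φ(5.291) ≈ 1.000

Effect size d = 0.58 is medium by Cohen's convention (0.2/0.5/0.8).

Threshold: power ≥ 0.80 is conventionally adequate.
Power ≈ 1.00 → the study is adequately powered (power ≥ 0.80).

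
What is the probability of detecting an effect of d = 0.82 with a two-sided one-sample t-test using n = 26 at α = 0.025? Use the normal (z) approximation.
Power ≈ 0.97

Power calculation (one-sample t-test, normal approximation):
z_β = d · √n - z_{α/2}
z_β = 0.82 · √26 - 2.241
z_β = 0.82 · 5.099 - 2.241
z_β = 1.940

Power = Φ(z_β) = Φ(1.940) ≈ 0.974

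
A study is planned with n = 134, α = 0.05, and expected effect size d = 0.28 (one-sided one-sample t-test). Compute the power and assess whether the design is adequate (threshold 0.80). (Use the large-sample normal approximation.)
Power ≈ 0.94; the study is adequately powered (power ≥ 0.80)

Power calculation (one-sample t-test, normal approximation):
z_β = d · √n - z_α
z_β = 0.28 · √134 - 1.645
z_β = 0.28 · 11.576 - 1.645
z_β = 1.596

Power = Φ(z_β) = Φ(1.596) ≈ 0.945

Effect size d = 0.28 is small by Cohen's convention (0.2/0.5/0.8).

Threshold: power ≥ 0.80 is conventionally adequate.
Power ≈ 0.94 → the study is adequately powered (power ≥ 0.80).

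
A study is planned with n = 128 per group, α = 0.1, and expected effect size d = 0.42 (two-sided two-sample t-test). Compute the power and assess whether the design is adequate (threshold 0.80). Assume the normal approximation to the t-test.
Power ≈ 0.96; the study is adequately powered (power ≥ 0.80)

Power calculation (two-sample t-test, normal approximation):
z_β = d · √(n/2) - z_{α/2}
z_β = 0.42 · √(128/2) - 1.645
z_β = 0.42 · 8.000 - 1.645
z_β = 1.715

Power = Φ(z_β) = Φ(1.715) ≈ 0.957

Effect size d = 0.42 is small by Cohen's convention (0.2/0.5/0.8).

Threshold: power ≥ 0.80 is conventionally adequate.
Power ≈ 0.96 → the study is adequately powered (power ≥ 0.80).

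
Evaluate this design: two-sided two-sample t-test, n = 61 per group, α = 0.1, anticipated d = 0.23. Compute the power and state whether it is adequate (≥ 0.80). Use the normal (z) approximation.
Power ≈ 0.35; the study is underpowered (power < 0.80)

Power calculation (two-sample t-test, normal approximation):
z_β = d · √(n/2) - z_{α/2}
z_β = 0.23 · √(61/2) - 1.645
z_β = 0.23 · 5.523 - 1.645
z_β = -0.375

Power = Φ(z_β) = Φ(-0.375) ≈ 0.354

Effect size d = 0.23 is small by Cohen's convention (0.2/0.5/0.8).

Threshold: power ≥ 0.80 is conventionally adequate.
Power ≈ 0.35 → the study is underpowered (power < 0.80).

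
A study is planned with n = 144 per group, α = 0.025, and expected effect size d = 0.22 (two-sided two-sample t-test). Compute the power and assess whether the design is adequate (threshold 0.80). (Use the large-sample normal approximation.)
Power ≈ 0.35; the study is underpowered (power < 0.80)

Power calculation (two-sample t-test, normal approximation):
z_β = d · √(n/2) - z_{α/2}
z_β = 0.22 · √(144/2) - 2.241
z_β = 0.22 · 8.485 - 2.241
z_β = -0.375

Power = Φ(z_β) = Φ(-0.375) ≈ 0.354

Effect size d = 0.22 is small by Cohen's convention (0.2/0.5/0.8).

Threshold: power ≥ 0.80 is conventionally adequate.
Power ≈ 0.35 → the study is underpowered (power < 0.80).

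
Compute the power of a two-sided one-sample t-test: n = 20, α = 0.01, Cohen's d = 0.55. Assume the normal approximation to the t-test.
Power ≈ 0.45

Power calculation (one-sample t-test, normal approximation):
z_β = d · √n - z_{α/2}
z_β = 0.55 · √20 - 2.576
z_β = 0.55 · 4.472 - 2.576
z_β = -0.116

Power = Φ(z_β) = Φ(-0.116) ≈ 0.454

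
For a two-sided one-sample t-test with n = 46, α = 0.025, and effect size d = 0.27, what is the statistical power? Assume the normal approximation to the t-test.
Power ≈ 0.34

Power calculation (one-sample t-test, normal approximation):
z_β = d · √n - z_{α/2}
z_β = 0.27 · √46 - 2.241
z_β = 0.27 · 6.782 - 2.241
z_β = -0.410

Power = Φ(z_β) = Φ(-0.410) ≈ 0.341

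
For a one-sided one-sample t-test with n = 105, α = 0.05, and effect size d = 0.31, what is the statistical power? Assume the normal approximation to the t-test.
Power ≈ 0.94

Power calculation (one-sample t-test, normal approximation):
z_β = d · √n - z_α
z_β = 0.31 · √105 - 1.645
z_β = 0.31 · 10.247 - 1.645
z_β = 1.532

Power = Φ(z_β) = Φ(1.532) ≈ 0.937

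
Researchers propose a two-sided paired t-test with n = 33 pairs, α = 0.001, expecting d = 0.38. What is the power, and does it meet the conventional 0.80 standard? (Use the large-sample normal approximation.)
Power ≈ 0.13; the study is underpowered (power < 0.80)

Power calculation (paired t-test, normal approximation):
z_β = d · √n - z_{α/2}
z_β = 0.38 · √33 - 3.291
z_β = 0.38 · 5.745 - 3.291
z_β = -1.108

Power = Φ(z_β) = Φ(-1.108) ≈ 0.134

Effect size d = 0.38 is small by Cohen's convention (0.2/0.5/0.8).

Threshold: power ≥ 0.80 is conventionally adequate.
Power ≈ 0.13 → the study is underpowered (power < 0.80).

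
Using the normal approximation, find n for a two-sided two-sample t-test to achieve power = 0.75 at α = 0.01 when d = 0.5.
n = 85 per group

Sample size formula (two-sample t-test, normal approximation):
n = 2 · ((z_{α/2} + z_β) / d)²

z_{α/2} = 2.576 (for α = 0.01, two-sided)
z_β = 0.674 (for power = 0.75)
d = 0.5

n = 2 · ((2.576 + 0.674) / 0.5)²
n = 2 · (6.500)²
n ≈ 84.50
Round up to the next whole number: n = 85 per group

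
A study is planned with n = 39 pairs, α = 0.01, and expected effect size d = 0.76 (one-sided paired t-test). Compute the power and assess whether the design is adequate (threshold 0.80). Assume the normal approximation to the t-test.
Power ≈ 0.99; the study is adequately powered (power ≥ 0.80)

Power calculation (paired t-test, normal approximation):
z_β = d · √n - z_α
z_β = 0.76 · √39 - 2.326
z_β = 0.76 · 6.245 - 2.326
z_β = 2.420

Power = Φ(z_β) = Φ(2.420) ≈ 0.992

Effect size d = 0.76 is medium by Cohen's convention (0.2/0.5/0.8).

Threshold: power ≥ 0.80 is conventionally adequate.
Power ≈ 0.99 → the study is adequately powered (power ≥ 0.80).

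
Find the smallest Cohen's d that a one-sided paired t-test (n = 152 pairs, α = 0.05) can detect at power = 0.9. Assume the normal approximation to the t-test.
d ≈ 0.24

Minimum detectable effect (paired t-test, normal approximation):
d = (z_α + z_β) / √n
d = (1.645 + 1.282) / √152
d = 2.926 / 12.329
d ≈ 0.24

By Cohen's convention (0.2 small / 0.5 medium / 0.8 large): small effect.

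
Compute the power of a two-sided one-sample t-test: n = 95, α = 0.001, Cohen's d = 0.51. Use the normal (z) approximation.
Power ≈ 0.95

Power calculation (one-sample t-test, normal approximation):
z_β = d · √n - z_{α/2}
z_β = 0.51 · √95 - 3.291
z_β = 0.51 · 9.747 - 3.291
z_β = 1.680

Power = Φ(z_β) = Φ(1.680) ≈ 0.954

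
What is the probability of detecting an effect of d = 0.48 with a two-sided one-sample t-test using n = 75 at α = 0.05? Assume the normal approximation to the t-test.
Power ≈ 0.99

Power calculation (one-sample t-test, normal approximation):
z_β = d · √n - z_{α/2}
z_β = 0.48 · √75 - 1.960
z_β = 0.48 · 8.660 - 1.960
z_β = 2.197

Power = Φ(z_β) = Φ(2.197) ≈ 0.986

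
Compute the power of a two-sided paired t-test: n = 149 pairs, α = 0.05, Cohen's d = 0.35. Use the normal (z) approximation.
Power ≈ 0.99

Power calculation (paired t-test, normal approximation):
z_β = d · √n - z_{α/2}
z_β = 0.35 · √149 - 1.960
z_β = 0.35 · 12.207 - 1.960
z_β = 2.312

Power = Φ(z_β) = Φ(2.312) ≈ 0.990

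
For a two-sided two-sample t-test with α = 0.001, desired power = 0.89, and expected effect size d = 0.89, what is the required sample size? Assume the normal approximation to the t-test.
n = 52 per group

Sample size formula (two-sample t-test, normal approximation):
n = 2 · ((z_{α/2} + z_β) / d)²

z_{α/2} = 3.291 (for α = 0.001, two-sided)
z_β = 1.227 (for power = 0.89)
d = 0.89

n = 2 · ((3.291 + 1.227) / 0.89)²
n = 2 · (5.076)²
n ≈ 51.53
Round up to the next whole number: n = 52 per group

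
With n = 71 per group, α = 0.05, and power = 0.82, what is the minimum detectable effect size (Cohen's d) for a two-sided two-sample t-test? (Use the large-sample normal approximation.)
d ≈ 0.48

Minimum detectable effect (two-sample t-test, normal approximation):
d = (z_{α/2} + z_β) / √(n/2)
d = (1.960 + 0.915) / √(71/2)
d = 2.875 / 5.958
d ≈ 0.48

By Cohen's convention (0.2 small / 0.5 medium / 0.8 large): small effect.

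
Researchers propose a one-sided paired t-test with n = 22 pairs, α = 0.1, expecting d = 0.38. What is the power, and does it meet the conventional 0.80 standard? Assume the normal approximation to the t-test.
Power ≈ 0.69; the study is underpowered (power < 0.80)

Power calculation (paired t-test, normal approximation):
z_β = d · √n - z_α
z_β = 0.38 · √22 - 1.282
z_β = 0.38 · 4.690 - 1.282
z_β = 0.501

Power = Φ(z_β) = Φ(0.501) ≈ 0.692

Effect size d = 0.38 is small by Cohen's convention (0.2/0.5/0.8).

Threshold: power ≥ 0.80 is conventionally adequate.
Power ≈ 0.69 → the study is underpowered (power < 0.80).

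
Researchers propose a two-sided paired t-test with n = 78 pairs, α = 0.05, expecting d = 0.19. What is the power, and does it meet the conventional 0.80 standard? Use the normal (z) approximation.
Power ≈ 0.39; the study is underpowered (power < 0.80)

Power calculation (paired t-test, normal approximation):
z_β = d · √n - z_{α/2}
z_β = 0.19 · √78 - 1.960
z_β = 0.19 · 8.832 - 1.960
z_β = -0.282

Power = Φ(z_β) = Φ(-0.282) ≈ 0.389

Effect size d = 0.19 is very small by Cohen's convention (0.2/0.5/0.8).

Threshold: power ≥ 0.80 is conventionally adequate.
Power ≈ 0.39 → the study is underpowered (power < 0.80).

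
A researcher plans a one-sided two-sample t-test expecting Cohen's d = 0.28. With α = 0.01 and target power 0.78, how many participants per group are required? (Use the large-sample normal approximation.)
n = 245 per group

Sample size formula (two-sample t-test, normal approximation):
n = 2 · ((z_α + z_β) / d)²

z_α = 2.326 (for α = 0.01, one-sided)
z_β = 0.772 (for power = 0.78)
d = 0.28

n = 2 · ((2.326 + 0.772) / 0.28)²
n = 2 · (11.064)²
n ≈ 244.82
Round up to the next whole number: n = 245 per group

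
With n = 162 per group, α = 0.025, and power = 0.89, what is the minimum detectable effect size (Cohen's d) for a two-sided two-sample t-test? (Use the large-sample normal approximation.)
d ≈ 0.39

Minimum detectable effect (two-sample t-test, normal approximation):
d = (z_{α/2} + z_β) / √(n/2)
d = (2.241 + 1.227) / √(162/2)
d = 3.468 / 9.000
d ≈ 0.39

By Cohen's convention (0.2 small / 0.5 medium / 0.8 large): small effect.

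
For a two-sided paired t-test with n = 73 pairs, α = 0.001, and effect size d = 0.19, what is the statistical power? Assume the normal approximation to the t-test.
Power ≈ 0.05

Power calculation (paired t-test, normal approximation):
z_β = d · √n - z_{α/2}
z_β = 0.19 · √73 - 3.291
z_β = 0.19 · 8.544 - 3.291
z_β = -1.667

Power = Φ(z_β) = Φ(-1.667) ≈ 0.048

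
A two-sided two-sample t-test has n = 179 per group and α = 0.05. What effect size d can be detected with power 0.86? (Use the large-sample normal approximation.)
d ≈ 0.32

Minimum detectable effect (two-sample t-test, normal approximation):
d = (z_{α/2} + z_β) / √(n/2)
d = (1.960 + 1.080) / √(179/2)
d = 3.040 / 9.460
d ≈ 0.32

By Cohen's convention (0.2 small / 0.5 medium / 0.8 large): small effect.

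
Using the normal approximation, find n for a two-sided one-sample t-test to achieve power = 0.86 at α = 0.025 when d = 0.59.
n = 32

Sample size formula (one-sample t-test, normal approximation):
n = ((z_{α/2} + z_β) / d)²

z_{α/2} = 2.241 (for α = 0.025, two-sided)
z_β = 1.080 (for power = 0.86)
d = 0.59

n = ((2.241 + 1.080) / 0.59)²
n = (5.629)²
n ≈ 31.69
Round up to the next whole number: n = 32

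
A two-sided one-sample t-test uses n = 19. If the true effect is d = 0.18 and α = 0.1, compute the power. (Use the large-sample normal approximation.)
Power ≈ 0.19

Power calculation (one-sample t-test, normal approximation):
z_β = d · √n - z_{α/2}
z_β = 0.18 · √19 - 1.645
z_β = 0.18 · 4.359 - 1.645
z_β = -0.860

Power = Φ(z_β) = Φ(-0.860) ≈ 0.195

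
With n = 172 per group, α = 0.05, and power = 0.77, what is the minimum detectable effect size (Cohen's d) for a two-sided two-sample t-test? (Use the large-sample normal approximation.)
d ≈ 0.29

Minimum detectable effect (two-sample t-test, normal approximation):
d = (z_{α/2} + z_β) / √(n/2)
d = (1.960 + 0.739) / √(172/2)
d = 2.699 / 9.274
d ≈ 0.29

By Cohen's convention (0.2 small / 0.5 medium / 0.8 large): small effect.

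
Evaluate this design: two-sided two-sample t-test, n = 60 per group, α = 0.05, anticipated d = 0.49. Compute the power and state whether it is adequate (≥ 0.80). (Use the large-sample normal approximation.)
Power ≈ 0.77; the study is underpowered (power < 0.80)

Power calculation (two-sample t-test, normal approximation):
z_β = d · √(n/2) - z_{α/2}
z_β = 0.49 · √(60/2) - 1.960
z_β = 0.49 · 5.477 - 1.960
z_β = 0.724

Power = Φ(z_β) = Φ(0.724) ≈ 0.765

Effect size d = 0.49 is small by Cohen's convention (0.2/0.5/0.8).

Threshold: power ≥ 0.80 is conventionally adequate.
Power ≈ 0.77 → the study is underpowered (power < 0.80).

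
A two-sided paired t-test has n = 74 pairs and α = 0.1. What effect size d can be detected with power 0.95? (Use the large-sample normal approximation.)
d ≈ 0.38

Minimum detectable effect (paired t-test, normal approximation):
d = (z_{α/2} + z_β) / √n
d = (1.645 + 1.645) / √74
d = 3.290 / 8.602
d ≈ 0.38

By Cohen's convention (0.2 small / 0.5 medium / 0.8 large): small effect.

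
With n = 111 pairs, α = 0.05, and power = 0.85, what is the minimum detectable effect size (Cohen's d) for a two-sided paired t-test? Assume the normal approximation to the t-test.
d ≈ 0.28

Minimum detectable effect (paired t-test, normal approximation):
d = (z_{α/2} + z_β) / √n
d = (1.960 + 1.036) / √111
d = 2.996 / 10.536
d ≈ 0.28

By Cohen's convention (0.2 small / 0.5 medium / 0.8 large): small effect.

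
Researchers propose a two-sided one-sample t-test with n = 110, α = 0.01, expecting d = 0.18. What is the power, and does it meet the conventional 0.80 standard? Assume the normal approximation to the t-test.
Power ≈ 0.25; the study is underpowered (power < 0.80)

Power calculation (one-sample t-test, normal approximation):
z_β = d · √n - z_{α/2}
z_β = 0.18 · √110 - 2.576
z_β = 0.18 · 10.488 - 2.576
z_β = -0.688

Power = Φ(z_β) = Φ(-0.688) ≈ 0.246

Effect size d = 0.18 is very small by Cohen's convention (0.2/0.5/0.8).

Threshold: power ≥ 0.80 is conventionally adequate.
Power ≈ 0.25 → the study is underpowered (power < 0.80).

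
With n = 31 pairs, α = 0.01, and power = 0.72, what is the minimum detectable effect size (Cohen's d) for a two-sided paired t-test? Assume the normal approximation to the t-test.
d ≈ 0.57

Minimum detectable effect (paired t-test, normal approximation):
d = (z_{α/2} + z_β) / √n
d = (2.576 + 0.583) / √31
d = 3.159 / 5.568
d ≈ 0.57

By Cohen's convention (0.2 small / 0.5 medium / 0.8 large): medium effect.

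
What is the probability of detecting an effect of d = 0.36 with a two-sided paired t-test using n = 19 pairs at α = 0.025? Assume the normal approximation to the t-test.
Power ≈ 0.25

Power calculation (paired t-test, normal approximation):
z_β = d · √n - z_{α/2}
z_β = 0.36 · √19 - 2.241
z_β = 0.36 · 4.359 - 2.241
z_β = -0.672

Power = Φ(z_β) = Φ(-0.672) ≈ 0.251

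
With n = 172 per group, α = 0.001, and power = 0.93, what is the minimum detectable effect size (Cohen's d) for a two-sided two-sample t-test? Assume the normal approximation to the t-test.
d ≈ 0.51

Minimum detectable effect (two-sample t-test, normal approximation):
d = (z_{α/2} + z_β) / √(n/2)
d = (3.291 + 1.476) / √(172/2)
d = 4.766 / 9.274
d ≈ 0.51

By Cohen's convention (0.2 small / 0.5 medium / 0.8 large): medium effect.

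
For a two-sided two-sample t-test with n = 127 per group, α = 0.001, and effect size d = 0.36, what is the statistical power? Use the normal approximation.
Power ≈ 0.34

Power calculation (two-sample t-test, normal approximation):
z_β = d · √(n/2) - z_{α/2}
z_β = 0.36 · √(127/2) - 3.291
z_β = 0.36 · 7.969 - 3.291
z_β = -0.422

Power = Φ(z_β) = Φ(-0.422) ≈ 0.337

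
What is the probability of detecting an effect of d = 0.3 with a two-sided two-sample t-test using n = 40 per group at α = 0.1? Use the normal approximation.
Power ≈ 0.38

Power calculation (two-sample t-test, normal approximation):
z_β = d · √(n/2) - z_{α/2}
z_β = 0.3 · √(40/2) - 1.645
z_β = 0.3 · 4.472 - 1.645
z_β = -0.303

Power = Φ(z_β) = Φ(-0.303) ≈ 0.381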